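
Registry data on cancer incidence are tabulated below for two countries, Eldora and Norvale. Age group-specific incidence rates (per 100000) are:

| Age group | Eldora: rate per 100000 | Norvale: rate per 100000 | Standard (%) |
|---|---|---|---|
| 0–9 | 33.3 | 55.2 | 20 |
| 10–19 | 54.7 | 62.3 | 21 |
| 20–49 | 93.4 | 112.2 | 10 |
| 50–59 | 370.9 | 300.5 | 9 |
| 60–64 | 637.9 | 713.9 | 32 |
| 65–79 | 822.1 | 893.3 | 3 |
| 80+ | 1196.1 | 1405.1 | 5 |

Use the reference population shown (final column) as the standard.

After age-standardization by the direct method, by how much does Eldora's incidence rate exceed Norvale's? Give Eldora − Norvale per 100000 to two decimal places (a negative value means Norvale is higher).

-38.43

Standard weights: 0.20, 0.21, 0.10, 0.09, 0.32, 0.03, 0.05.
Eldora: 0.2000×33.3 + 0.2100×54.7 + 0.1000×93.4 + 0.0900×370.9 + 0.3200×637.9 + 0.0300×822.1 + 0.0500×1196.1 = 349.4640 per 100000.
Norvale: 0.2000×55.2 + 0.2100×62.3 + 0.1000×112.2 + 0.0900×300.5 + 0.3200×713.9 + 0.0300×893.3 + 0.0500×1405.1 = 387.8900 per 100000.
Difference = 349.4640 − 387.8900 = -38.4260.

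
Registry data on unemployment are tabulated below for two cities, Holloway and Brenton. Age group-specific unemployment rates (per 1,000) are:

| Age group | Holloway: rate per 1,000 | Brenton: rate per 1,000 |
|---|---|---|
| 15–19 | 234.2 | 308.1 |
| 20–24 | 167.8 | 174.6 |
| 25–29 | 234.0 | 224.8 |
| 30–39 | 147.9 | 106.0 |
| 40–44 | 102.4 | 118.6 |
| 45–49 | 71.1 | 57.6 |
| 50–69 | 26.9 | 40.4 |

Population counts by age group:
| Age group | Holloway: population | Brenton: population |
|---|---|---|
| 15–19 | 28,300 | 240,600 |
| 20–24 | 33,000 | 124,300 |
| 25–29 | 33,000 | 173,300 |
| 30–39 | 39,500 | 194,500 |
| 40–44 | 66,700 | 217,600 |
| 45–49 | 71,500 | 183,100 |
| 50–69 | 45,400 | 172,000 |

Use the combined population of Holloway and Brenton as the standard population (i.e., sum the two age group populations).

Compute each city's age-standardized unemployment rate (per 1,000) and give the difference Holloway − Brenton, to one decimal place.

-8.2

Combined standard total = 1,622,800; weights = 0.1657, 0.0969, 0.1271, 0.1442, 0.1752, 0.1569, 0.1340.
Holloway: 0.1657×234.2 + 0.0969×167.8 + 0.1271×234.0 + 0.1442×147.9 + 0.1752×102.4 + 0.1569×71.1 + 0.1340×26.9 = 138.8443 per 1,000.
Brenton: 0.1657×308.1 + 0.0969×174.6 + 0.1271×224.8 + 0.1442×106.0 + 0.1752×118.6 + 0.1569×57.6 + 0.1340×40.4 = 147.0661 per 1,000.
Difference = 138.8443 − 147.0661 = -8.2217.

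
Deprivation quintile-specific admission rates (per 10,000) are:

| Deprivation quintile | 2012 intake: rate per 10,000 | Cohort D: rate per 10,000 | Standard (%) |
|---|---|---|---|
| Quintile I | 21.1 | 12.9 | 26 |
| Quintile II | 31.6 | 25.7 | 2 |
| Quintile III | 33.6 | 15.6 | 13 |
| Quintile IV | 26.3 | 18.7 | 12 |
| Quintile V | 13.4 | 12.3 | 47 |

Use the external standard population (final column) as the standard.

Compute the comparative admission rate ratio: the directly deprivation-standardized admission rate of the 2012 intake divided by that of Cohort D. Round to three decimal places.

Standard weights: 0.26, 0.02, 0.13, 0.12, 0.47.
The 2012 intake: 0.2600×21.1 + 0.0200×31.6 + 0.1300×33.6 + 0.1200×26.3 + 0.4700×13.4 = 19.9400 per 10,000.
Cohort D: 0.2600×12.9 + 0.0200×25.7 + 0.1300×15.6 + 0.1200×18.7 + 0.4700×12.3 = 13.9210 per 10,000.
Ratio = 19.9400 ÷ 13.9210 = 1.43237.

1.432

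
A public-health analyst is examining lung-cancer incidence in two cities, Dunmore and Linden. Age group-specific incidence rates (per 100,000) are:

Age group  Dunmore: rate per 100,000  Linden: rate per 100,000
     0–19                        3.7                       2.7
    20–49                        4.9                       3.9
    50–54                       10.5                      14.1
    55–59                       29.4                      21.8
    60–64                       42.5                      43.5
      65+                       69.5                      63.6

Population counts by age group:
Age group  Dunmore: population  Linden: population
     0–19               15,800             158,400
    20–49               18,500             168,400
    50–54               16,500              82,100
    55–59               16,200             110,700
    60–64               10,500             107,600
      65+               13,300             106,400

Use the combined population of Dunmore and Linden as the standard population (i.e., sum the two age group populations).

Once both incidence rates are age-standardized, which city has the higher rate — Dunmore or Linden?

Combined standard total = 824,400; weights = 0.2113, 0.2267, 0.1196, 0.1539, 0.1433, 0.1452.
Dunmore: 0.2113×3.7 + 0.2267×4.9 + 0.1196×10.5 + 0.1539×29.4 + 0.1433×42.5 + 0.1452×69.5 = 23.8536 per 100,000.
Linden: 0.2113×2.7 + 0.2267×3.9 + 0.1196×14.1 + 0.1539×21.8 + 0.1433×43.5 + 0.1452×63.6 = 21.9629 per 100,000.

Dunmore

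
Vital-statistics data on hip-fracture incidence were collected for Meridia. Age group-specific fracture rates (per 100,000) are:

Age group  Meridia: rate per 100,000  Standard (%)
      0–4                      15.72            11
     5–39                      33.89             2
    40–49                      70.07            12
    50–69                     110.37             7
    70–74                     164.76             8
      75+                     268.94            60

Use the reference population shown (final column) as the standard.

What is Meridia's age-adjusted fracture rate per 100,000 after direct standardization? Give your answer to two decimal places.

Standard weights: 0.11, 0.02, 0.12, 0.07, 0.08, 0.60.
Standardized rate: 0.1100×15.72 + 0.0200×33.89 + 0.1200×70.07 + 0.0700×110.37 + 0.0800×164.76 + 0.6000×268.94 = 193.0861 per 100,000.

193.09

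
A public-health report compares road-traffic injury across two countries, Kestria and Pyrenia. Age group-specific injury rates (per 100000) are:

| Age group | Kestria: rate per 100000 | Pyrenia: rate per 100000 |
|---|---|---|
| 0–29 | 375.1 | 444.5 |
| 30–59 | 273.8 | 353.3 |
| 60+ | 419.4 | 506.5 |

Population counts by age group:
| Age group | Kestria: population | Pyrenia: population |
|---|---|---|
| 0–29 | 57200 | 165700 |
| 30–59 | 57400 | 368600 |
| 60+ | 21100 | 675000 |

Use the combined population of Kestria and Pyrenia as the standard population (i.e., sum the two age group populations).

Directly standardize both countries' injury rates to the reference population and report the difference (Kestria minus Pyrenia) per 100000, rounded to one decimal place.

-81.8

Combined standard total = 1345000; weights = 0.1657, 0.3167, 0.5175.
Kestria: 0.1657×375.1 + 0.3167×273.8 + 0.5175×419.4 = 365.9427 per 100000.
Pyrenia: 0.1657×444.5 + 0.3167×353.3 + 0.5175×506.5 = 447.7022 per 100000.
Difference = 365.9427 − 447.7022 = -81.7595.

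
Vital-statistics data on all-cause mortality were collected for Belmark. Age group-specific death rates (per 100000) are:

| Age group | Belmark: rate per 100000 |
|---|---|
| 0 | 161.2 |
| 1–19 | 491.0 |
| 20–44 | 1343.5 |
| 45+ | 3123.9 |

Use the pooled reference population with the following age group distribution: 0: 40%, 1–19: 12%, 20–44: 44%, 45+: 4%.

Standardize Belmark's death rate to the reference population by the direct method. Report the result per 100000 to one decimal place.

Standard weights: 0.40, 0.12, 0.44, 0.04.
Standardized rate: 0.4000×161.2 + 0.1200×491.0 + 0.4400×1343.5 + 0.0400×3123.9 = 839.4960 per 100000.

839.5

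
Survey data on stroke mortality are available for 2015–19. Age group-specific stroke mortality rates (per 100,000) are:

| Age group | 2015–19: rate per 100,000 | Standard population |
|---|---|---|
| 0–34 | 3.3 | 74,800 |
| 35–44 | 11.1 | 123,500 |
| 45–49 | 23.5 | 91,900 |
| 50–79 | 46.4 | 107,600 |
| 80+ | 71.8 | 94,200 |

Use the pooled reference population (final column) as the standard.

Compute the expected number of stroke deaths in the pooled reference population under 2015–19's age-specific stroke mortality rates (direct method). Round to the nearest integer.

155

Expected stroke deaths = Σ (standard pop × age-specific rate ÷ 100,000)
= 74,800×3.3/100,000 + 123,500×11.1/100,000 + 91,900×23.5/100,000 + 107,600×46.4/100,000 + 94,200×71.8/100,000
= 2.47 + 13.71 + 21.60 + 49.93 + 67.64 = 155.34.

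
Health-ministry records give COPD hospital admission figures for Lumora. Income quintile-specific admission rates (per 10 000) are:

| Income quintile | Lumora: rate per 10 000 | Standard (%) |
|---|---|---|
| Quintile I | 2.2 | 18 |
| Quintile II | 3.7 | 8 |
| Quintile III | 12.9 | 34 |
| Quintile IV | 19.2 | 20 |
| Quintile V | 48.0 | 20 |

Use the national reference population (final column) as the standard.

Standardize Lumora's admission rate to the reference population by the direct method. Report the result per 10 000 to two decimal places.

18.52

Standard weights: 0.18, 0.08, 0.34, 0.20, 0.20.
Standardized rate: 0.1800×2.2 + 0.0800×3.7 + 0.3400×12.9 + 0.2000×19.2 + 0.2000×48.0 = 18.5180 per 10 000.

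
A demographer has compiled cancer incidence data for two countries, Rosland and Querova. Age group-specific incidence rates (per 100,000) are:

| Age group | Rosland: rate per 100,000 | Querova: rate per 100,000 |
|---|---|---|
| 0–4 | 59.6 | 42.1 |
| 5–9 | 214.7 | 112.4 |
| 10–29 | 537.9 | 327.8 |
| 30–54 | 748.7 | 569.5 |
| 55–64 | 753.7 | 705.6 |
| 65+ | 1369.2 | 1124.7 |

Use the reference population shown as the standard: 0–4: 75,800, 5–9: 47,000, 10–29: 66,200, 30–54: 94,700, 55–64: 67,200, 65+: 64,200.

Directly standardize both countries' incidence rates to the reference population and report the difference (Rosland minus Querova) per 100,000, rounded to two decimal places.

134.77

Standard total = 415,100; weights = 0.1826, 0.1132, 0.1595, 0.2281, 0.1619, 0.1547.
Rosland: 0.1826×59.6 + 0.1132×214.7 + 0.1595×537.9 + 0.2281×748.7 + 0.1619×753.7 + 0.1547×1369.2 = 625.5619 per 100,000.
Querova: 0.1826×42.1 + 0.1132×112.4 + 0.1595×327.8 + 0.2281×569.5 + 0.1619×705.6 + 0.1547×1124.7 = 490.7927 per 100,000.
Difference = 625.5619 − 490.7927 = 134.7692.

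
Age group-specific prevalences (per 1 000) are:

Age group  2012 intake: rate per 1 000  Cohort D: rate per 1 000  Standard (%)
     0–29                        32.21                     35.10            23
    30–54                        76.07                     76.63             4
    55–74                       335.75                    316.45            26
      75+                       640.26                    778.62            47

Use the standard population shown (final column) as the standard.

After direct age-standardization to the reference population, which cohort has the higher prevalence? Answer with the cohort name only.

Standard weights: 0.23, 0.04, 0.26, 0.47.
The 2012 intake: 0.2300×32.21 + 0.0400×76.07 + 0.2600×335.75 + 0.4700×640.26 = 398.6683 per 1 000.
Cohort D: 0.2300×35.10 + 0.0400×76.63 + 0.2600×316.45 + 0.4700×778.62 = 459.3666 per 1 000.

Cohort D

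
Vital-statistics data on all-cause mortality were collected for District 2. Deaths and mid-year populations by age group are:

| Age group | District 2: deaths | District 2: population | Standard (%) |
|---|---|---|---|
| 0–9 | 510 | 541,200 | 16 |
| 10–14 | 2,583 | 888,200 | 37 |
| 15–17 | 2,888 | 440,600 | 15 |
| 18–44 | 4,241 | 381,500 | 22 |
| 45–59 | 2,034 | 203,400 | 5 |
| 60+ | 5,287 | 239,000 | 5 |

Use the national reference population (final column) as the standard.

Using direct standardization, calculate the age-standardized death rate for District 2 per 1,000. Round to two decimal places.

6.26

Age-specific rates per 1,000 for District 2: 0.942, 2.908, 6.555, 11.117, 10.000, 22.121.
Standard weights: 0.16, 0.37, 0.15, 0.22, 0.05, 0.05.
Standardized rate: 0.1600×0.942 + 0.3700×2.908 + 0.1500×6.555 + 0.2200×11.117 + 0.0500×10.000 + 0.0500×22.121 = 6.2617 per 1,000.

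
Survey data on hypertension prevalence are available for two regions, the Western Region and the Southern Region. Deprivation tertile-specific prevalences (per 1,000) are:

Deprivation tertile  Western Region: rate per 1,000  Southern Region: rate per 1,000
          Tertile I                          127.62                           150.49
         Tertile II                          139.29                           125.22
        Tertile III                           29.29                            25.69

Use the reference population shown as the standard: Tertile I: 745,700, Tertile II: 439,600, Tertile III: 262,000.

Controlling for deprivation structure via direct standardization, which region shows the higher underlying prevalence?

Southern Region

Standard total = 1,447,300; weights = 0.5152, 0.3037, 0.1810.
The Western Region: 0.5152×127.62 + 0.3037×139.29 + 0.1810×29.29 = 113.3643 per 1,000.
The Southern Region: 0.5152×150.49 + 0.3037×125.22 + 0.1810×25.69 = 120.2224 per 1,000.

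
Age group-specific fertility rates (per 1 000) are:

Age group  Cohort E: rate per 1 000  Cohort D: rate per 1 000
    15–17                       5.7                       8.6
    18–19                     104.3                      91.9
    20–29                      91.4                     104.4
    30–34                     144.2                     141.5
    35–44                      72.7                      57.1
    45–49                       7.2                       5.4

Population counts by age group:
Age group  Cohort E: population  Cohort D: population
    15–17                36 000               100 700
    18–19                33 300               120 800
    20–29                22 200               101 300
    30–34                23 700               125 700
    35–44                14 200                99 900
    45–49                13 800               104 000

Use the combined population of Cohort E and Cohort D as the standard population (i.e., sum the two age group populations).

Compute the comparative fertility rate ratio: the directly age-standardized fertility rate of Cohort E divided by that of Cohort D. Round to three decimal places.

Combined standard total = 795 600; weights = 0.1718, 0.1937, 0.1552, 0.1878, 0.1434, 0.1481.
Cohort E: 0.1718×5.7 + 0.1937×104.3 + 0.1552×91.4 + 0.1878×144.2 + 0.1434×72.7 + 0.1481×7.2 = 73.9397 per 1 000.
Cohort D: 0.1718×8.6 + 0.1937×91.9 + 0.1552×104.4 + 0.1878×141.5 + 0.1434×57.1 + 0.1481×5.4 = 71.0434 per 1 000.
Ratio = 73.9397 ÷ 71.0434 = 1.04077.

1.041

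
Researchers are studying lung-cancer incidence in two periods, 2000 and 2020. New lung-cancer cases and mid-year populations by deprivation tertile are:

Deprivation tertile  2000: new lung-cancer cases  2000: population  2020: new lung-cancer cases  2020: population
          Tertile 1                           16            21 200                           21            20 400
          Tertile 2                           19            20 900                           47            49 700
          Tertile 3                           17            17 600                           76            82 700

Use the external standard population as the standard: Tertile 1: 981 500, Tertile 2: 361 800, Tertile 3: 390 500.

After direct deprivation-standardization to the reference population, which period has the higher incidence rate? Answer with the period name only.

Deprivation-specific rates per 100 000 for 2000: 75.47, 90.91, 96.59.
For 2020: 102.94, 94.57, 91.90.
Standard total = 1 733 800; weights = 0.5661, 0.2087, 0.2252.
2000: 0.5661×75.47 + 0.2087×90.91 + 0.2252×96.59 = 83.4497 per 100 000.
2020: 0.5661×102.94 + 0.2087×94.57 + 0.2252×91.90 = 98.7066 per 100 000.

2020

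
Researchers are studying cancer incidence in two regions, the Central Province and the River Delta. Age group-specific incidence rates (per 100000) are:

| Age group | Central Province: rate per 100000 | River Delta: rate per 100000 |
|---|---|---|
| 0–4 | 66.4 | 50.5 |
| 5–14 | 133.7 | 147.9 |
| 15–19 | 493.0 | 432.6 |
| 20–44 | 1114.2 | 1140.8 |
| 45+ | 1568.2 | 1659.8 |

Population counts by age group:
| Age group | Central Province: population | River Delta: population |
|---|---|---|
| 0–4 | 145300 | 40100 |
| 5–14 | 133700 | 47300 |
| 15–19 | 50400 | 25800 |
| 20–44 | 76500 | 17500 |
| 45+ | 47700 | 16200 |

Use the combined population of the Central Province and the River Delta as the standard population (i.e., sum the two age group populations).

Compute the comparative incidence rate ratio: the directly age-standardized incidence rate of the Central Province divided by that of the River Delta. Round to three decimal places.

0.988

Combined standard total = 600500; weights = 0.3087, 0.3014, 0.1269, 0.1565, 0.1064.
The Central Province: 0.3087×66.4 + 0.3014×133.7 + 0.1269×493.0 + 0.1565×1114.2 + 0.1064×1568.2 = 464.6455 per 100000.
The River Delta: 0.3087×50.5 + 0.3014×147.9 + 0.1269×432.6 + 0.1565×1140.8 + 0.1064×1659.8 = 470.2633 per 100000.
Ratio = 464.6455 ÷ 470.2633 = 0.98805.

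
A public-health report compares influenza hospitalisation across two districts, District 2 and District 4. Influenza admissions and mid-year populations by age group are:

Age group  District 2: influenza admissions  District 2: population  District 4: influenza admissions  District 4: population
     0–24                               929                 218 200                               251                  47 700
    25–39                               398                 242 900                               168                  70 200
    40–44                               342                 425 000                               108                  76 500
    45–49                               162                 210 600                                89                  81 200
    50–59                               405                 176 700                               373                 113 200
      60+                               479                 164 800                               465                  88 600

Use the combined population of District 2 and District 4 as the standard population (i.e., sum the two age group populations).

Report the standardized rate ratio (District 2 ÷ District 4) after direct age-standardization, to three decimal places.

0.673

Age-specific rates per 100 000 for District 2: 425.76, 163.85, 80.47, 76.92, 229.20, 290.66.
For District 4: 526.21, 239.32, 141.18, 109.61, 329.51, 524.83.
Combined standard total = 1 915 600; weights = 0.1388, 0.1634, 0.2618, 0.1523, 0.1513, 0.1323.
District 2: 0.1388×425.76 + 0.1634×163.85 + 0.2618×80.47 + 0.1523×76.92 + 0.1513×229.20 + 0.1323×290.66 = 191.7994 per 100 000.
District 4: 0.1388×526.21 + 0.1634×239.32 + 0.2618×141.18 + 0.1523×109.61 + 0.1513×329.51 + 0.1323×524.83 = 285.1047 per 100 000.
Ratio = 191.7994 ÷ 285.1047 = 0.67273.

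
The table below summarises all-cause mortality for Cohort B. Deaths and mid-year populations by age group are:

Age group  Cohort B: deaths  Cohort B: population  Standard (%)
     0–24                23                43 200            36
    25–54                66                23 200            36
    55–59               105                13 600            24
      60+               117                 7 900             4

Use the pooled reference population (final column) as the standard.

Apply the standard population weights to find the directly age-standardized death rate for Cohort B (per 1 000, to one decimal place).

Age-specific rates per 1 000 for Cohort B: 0.532, 2.845, 7.721, 14.810.
Standard weights: 0.36, 0.36, 0.24, 0.04.
Standardized rate: 0.3600×0.532 + 0.3600×2.845 + 0.2400×7.721 + 0.0400×14.810 = 3.6612 per 1 000.

3.7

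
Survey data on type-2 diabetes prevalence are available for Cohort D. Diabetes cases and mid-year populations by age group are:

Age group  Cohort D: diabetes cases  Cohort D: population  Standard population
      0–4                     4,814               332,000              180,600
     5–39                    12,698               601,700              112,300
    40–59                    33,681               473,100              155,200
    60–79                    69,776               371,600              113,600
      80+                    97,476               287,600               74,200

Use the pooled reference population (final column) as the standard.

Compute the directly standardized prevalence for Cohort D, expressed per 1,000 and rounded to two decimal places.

Age-specific rates per 1,000 for Cohort D: 14.500, 21.104, 71.192, 187.772, 338.929.
Standard total = 635,900; weights = 0.2840, 0.1766, 0.2441, 0.1786, 0.1167.
Standardized rate: 0.2840×14.500 + 0.1766×21.104 + 0.2441×71.192 + 0.1786×187.772 + 0.1167×338.929 = 98.3127 per 1,000.

98.31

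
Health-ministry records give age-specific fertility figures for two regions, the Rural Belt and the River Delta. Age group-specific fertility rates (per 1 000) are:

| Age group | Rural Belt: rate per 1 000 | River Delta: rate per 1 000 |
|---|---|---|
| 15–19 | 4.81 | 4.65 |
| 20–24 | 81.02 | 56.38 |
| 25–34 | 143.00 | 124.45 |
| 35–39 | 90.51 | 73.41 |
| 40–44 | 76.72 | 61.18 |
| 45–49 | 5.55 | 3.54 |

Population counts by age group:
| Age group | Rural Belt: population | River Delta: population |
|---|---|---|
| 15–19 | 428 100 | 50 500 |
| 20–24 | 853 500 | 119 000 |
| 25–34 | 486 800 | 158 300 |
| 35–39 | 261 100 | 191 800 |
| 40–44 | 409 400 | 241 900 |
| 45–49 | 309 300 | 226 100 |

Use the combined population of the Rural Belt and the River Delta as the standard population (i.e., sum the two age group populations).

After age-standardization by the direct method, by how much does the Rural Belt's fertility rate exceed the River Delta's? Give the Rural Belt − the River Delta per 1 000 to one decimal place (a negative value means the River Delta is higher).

Combined standard total = 3 735 800; weights = 0.1281, 0.2603, 0.1727, 0.1212, 0.1743, 0.1433.
The Rural Belt: 0.1281×4.81 + 0.2603×81.02 + 0.1727×143.00 + 0.1212×90.51 + 0.1743×76.72 + 0.1433×5.55 = 71.5441 per 1 000.
The River Delta: 0.1281×4.65 + 0.2603×56.38 + 0.1727×124.45 + 0.1212×73.41 + 0.1743×61.18 + 0.1433×3.54 = 56.8357 per 1 000.
Difference = 71.5441 − 56.8357 = 14.7084.

14.7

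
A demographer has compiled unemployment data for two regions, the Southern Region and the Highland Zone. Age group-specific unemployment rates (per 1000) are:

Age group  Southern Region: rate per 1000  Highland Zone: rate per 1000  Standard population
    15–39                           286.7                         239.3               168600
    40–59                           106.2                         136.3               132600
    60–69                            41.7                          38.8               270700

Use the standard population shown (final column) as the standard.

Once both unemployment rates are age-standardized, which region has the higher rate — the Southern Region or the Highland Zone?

Southern Region

Standard total = 571900; weights = 0.2948, 0.2319, 0.4733.
The Southern Region: 0.2948×286.7 + 0.2319×106.2 + 0.4733×41.7 = 128.8825 per 1000.
The Highland Zone: 0.2948×239.3 + 0.2319×136.3 + 0.4733×38.8 = 120.5150 per 1000.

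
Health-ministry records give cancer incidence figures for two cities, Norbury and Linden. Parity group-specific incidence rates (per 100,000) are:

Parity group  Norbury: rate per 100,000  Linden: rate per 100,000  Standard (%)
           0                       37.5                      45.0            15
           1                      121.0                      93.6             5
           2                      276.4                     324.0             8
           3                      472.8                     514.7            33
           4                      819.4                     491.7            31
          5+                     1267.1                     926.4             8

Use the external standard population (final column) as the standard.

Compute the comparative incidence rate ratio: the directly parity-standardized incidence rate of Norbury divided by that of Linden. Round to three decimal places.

Standard weights: 0.15, 0.05, 0.08, 0.33, 0.31, 0.08.
Norbury: 0.1500×37.5 + 0.0500×121.0 + 0.0800×276.4 + 0.3300×472.8 + 0.3100×819.4 + 0.0800×1267.1 = 545.1930 per 100,000.
Linden: 0.1500×45.0 + 0.0500×93.6 + 0.0800×324.0 + 0.3300×514.7 + 0.3100×491.7 + 0.0800×926.4 = 433.7400 per 100,000.
Ratio = 545.1930 ÷ 433.7400 = 1.25696.

1.257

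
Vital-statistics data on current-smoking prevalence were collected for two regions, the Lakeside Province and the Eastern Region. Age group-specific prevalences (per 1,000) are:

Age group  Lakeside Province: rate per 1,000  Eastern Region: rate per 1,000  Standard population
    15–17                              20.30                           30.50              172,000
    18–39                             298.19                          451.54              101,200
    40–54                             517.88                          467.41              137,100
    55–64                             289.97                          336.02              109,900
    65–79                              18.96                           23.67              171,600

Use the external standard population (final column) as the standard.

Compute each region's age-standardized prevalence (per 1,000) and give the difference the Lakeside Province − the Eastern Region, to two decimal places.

Standard total = 691,800; weights = 0.2486, 0.1463, 0.1982, 0.1589, 0.2480.
The Lakeside Province: 0.2486×20.30 + 0.1463×298.19 + 0.1982×517.88 + 0.1589×289.97 + 0.2480×18.96 = 202.0685 per 1,000.
The Eastern Region: 0.2486×30.50 + 0.1463×451.54 + 0.1982×467.41 + 0.1589×336.02 + 0.2480×23.67 = 225.5191 per 1,000.
Difference = 202.0685 − 225.5191 = -23.4506.

-23.45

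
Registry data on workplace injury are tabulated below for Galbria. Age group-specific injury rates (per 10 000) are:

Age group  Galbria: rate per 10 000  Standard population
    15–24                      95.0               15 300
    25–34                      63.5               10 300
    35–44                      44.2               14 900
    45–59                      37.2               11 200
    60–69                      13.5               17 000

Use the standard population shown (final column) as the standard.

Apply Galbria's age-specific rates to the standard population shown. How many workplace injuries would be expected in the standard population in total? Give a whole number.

Expected workplace injuries = Σ (standard pop × age-specific rate ÷ 10 000)
= 15 300×95.0/10 000 + 10 300×63.5/10 000 + 14 900×44.2/10 000 + 11 200×37.2/10 000 + 17 000×13.5/10 000
= 145.35 + 65.41 + 65.86 + 41.66 + 22.95 = 341.23.

341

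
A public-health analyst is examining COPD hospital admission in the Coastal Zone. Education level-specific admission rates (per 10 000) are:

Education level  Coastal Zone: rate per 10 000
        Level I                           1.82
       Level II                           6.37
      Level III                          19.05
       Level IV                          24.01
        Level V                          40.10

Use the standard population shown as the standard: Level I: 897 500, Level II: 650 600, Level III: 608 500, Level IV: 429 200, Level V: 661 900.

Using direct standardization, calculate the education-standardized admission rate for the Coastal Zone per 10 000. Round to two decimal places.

16.69

Standard total = 3 247 700; weights = 0.2763, 0.2003, 0.1874, 0.1322, 0.2038.
Standardized rate: 0.2763×1.82 + 0.2003×6.37 + 0.1874×19.05 + 0.1322×24.01 + 0.2038×40.10 = 16.6940 per 10 000.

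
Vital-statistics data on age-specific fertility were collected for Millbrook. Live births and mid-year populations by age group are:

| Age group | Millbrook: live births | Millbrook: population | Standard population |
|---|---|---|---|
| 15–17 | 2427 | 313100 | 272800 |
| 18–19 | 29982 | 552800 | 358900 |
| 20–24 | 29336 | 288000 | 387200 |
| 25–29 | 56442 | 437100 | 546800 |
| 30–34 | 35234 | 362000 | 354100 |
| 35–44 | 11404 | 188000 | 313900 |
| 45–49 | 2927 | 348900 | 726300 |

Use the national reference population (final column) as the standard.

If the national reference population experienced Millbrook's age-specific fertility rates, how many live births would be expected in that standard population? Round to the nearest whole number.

Age-specific rates per 1000 for Millbrook: 7.752, 54.237, 101.861, 129.128, 97.331, 60.660, 8.389.
Expected live births = Σ (standard pop × age-specific rate ÷ 1000)
= 272800×7.752/1000 + 358900×54.237/1000 + 387200×101.861/1000 + 546800×129.128/1000 + 354100×97.331/1000 + 313900×60.660/1000 + 726300×8.389/1000
= 2114.61 + 19465.52 + 39440.62 + 70607.38 + 34465.08 + 19041.04 + 6093.09 = 191227.35.

191227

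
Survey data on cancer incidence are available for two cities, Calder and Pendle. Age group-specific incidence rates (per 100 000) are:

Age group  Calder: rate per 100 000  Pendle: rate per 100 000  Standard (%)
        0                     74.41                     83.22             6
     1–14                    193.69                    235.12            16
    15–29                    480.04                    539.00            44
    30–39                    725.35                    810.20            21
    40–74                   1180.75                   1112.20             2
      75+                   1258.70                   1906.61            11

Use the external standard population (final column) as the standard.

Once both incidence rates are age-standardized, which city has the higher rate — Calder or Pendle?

Pendle

Standard weights: 0.06, 0.16, 0.44, 0.21, 0.02, 0.11.
Calder: 0.0600×74.41 + 0.1600×193.69 + 0.4400×480.04 + 0.2100×725.35 + 0.0200×1180.75 + 0.1100×1258.70 = 561.0681 per 100 000.
Pendle: 0.0600×83.22 + 0.1600×235.12 + 0.4400×539.00 + 0.2100×810.20 + 0.0200×1112.20 + 0.1100×1906.61 = 681.8855 per 100 000.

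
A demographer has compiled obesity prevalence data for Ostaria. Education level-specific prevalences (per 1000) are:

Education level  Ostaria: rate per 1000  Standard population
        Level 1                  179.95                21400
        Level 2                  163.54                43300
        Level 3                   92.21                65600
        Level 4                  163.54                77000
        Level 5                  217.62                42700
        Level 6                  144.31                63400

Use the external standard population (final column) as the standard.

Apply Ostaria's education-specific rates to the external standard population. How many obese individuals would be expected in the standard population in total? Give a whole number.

Expected obese individuals = Σ (standard pop × education-specific rate ÷ 1000)
= 21400×179.95/1000 + 43300×163.54/1000 + 65600×92.21/1000 + 77000×163.54/1000 + 42700×217.62/1000 + 63400×144.31/1000
= 3850.93 + 7081.28 + 6048.98 + 12592.58 + 9292.37 + 9149.25 = 48015.40.

48015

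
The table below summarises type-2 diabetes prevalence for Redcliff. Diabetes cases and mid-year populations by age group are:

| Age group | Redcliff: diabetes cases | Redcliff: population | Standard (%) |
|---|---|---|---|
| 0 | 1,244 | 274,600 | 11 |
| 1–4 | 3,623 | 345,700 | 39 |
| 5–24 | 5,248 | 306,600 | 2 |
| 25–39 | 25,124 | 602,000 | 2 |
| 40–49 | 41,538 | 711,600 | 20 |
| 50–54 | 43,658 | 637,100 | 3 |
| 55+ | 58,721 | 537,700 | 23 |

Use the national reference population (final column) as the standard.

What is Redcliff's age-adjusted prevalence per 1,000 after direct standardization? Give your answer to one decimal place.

Age-specific rates per 1,000 for Redcliff: 4.530, 10.480, 17.117, 41.734, 58.373, 68.526, 109.208.
Standard weights: 0.11, 0.39, 0.02, 0.02, 0.20, 0.03, 0.23.
Standardized rate: 0.1100×4.530 + 0.3900×10.480 + 0.0200×17.117 + 0.0200×41.734 + 0.2000×58.373 + 0.0300×68.526 + 0.2300×109.208 = 44.6107 per 1,000.

44.6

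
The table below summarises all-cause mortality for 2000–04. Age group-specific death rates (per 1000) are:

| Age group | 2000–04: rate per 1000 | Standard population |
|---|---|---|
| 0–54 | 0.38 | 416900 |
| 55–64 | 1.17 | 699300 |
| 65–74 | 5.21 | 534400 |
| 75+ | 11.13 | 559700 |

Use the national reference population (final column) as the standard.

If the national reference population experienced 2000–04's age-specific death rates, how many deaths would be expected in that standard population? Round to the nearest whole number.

9990

Expected deaths = Σ (standard pop × age-specific rate ÷ 1000)
= 416900×0.38/1000 + 699300×1.17/1000 + 534400×5.21/1000 + 559700×11.13/1000
= 158.42 + 818.18 + 2784.22 + 6229.46 = 9990.29.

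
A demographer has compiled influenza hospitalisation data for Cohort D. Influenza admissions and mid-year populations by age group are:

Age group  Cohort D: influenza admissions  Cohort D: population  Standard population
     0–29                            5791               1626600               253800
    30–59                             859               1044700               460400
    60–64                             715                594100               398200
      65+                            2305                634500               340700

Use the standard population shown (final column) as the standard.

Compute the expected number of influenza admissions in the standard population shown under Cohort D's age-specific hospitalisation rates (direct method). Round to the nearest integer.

2999

Age-specific rates per 100000 for Cohort D: 356.02, 82.22, 120.35, 363.28.
Expected influenza admissions = Σ (standard pop × age-specific rate ÷ 100000)
= 253800×356.02/100000 + 460400×82.22/100000 + 398200×120.35/100000 + 340700×363.28/100000
= 903.58 + 378.56 + 479.23 + 1237.69 = 2999.06.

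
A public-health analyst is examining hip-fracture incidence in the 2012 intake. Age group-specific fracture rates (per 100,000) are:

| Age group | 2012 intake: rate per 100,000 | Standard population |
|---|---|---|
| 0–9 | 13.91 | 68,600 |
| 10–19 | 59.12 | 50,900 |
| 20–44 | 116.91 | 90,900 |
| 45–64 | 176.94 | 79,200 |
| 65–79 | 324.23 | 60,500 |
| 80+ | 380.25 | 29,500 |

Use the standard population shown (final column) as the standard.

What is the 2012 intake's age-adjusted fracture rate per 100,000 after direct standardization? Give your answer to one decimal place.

156.6

Standard total = 379,600; weights = 0.1807, 0.1341, 0.2395, 0.2086, 0.1594, 0.0777.
Standardized rate: 0.1807×13.91 + 0.1341×59.12 + 0.2395×116.91 + 0.2086×176.94 + 0.1594×324.23 + 0.0777×380.25 = 156.5793 per 100,000.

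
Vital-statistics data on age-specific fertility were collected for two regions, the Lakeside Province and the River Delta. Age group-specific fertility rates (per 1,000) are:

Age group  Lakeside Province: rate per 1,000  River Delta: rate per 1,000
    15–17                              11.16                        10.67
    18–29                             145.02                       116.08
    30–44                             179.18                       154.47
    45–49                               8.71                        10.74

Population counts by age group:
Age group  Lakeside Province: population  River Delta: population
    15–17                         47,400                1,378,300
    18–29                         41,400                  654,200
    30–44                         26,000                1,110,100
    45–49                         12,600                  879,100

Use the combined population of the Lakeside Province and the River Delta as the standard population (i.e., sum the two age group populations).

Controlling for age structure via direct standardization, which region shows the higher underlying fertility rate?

Lakeside Province

Combined standard total = 4,149,100; weights = 0.3436, 0.1677, 0.2738, 0.2149.
The Lakeside Province: 0.3436×11.16 + 0.1677×145.02 + 0.2738×179.18 + 0.2149×8.71 = 79.0822 per 1,000.
The River Delta: 0.3436×10.67 + 0.1677×116.08 + 0.2738×154.47 + 0.2149×10.74 = 67.7322 per 1,000.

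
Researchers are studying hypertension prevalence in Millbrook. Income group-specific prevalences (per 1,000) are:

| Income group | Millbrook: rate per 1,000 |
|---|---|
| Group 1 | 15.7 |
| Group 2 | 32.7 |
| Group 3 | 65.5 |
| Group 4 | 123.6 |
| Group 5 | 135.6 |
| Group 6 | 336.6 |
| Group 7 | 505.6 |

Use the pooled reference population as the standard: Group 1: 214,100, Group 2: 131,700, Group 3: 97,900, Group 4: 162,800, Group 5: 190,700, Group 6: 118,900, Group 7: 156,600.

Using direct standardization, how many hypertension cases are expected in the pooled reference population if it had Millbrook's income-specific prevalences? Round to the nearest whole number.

Expected hypertension cases = Σ (standard pop × income-specific rate ÷ 1,000)
= 214,100×15.7/1,000 + 131,700×32.7/1,000 + 97,900×65.5/1,000 + 162,800×123.6/1,000 + 190,700×135.6/1,000 + 118,900×336.6/1,000 + 156,600×505.6/1,000
= 3361.37 + 4306.59 + 6412.45 + 20122.08 + 25858.92 + 40021.74 + 79176.96 = 179260.11.

179260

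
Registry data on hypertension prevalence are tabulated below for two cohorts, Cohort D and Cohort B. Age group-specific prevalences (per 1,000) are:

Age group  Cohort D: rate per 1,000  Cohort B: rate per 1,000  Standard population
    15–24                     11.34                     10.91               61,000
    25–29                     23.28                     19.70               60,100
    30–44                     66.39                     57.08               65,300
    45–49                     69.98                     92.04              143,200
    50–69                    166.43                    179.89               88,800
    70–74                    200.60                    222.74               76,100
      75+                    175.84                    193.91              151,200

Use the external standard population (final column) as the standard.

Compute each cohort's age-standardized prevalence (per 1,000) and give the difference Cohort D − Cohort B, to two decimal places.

-12.27

Standard total = 645,700; weights = 0.0945, 0.0931, 0.1011, 0.2218, 0.1375, 0.1179, 0.2342.
Cohort D: 0.0945×11.34 + 0.0931×23.28 + 0.1011×66.39 + 0.2218×69.98 + 0.1375×166.43 + 0.1179×200.60 + 0.2342×175.84 = 113.1778 per 1,000.
Cohort B: 0.0945×10.91 + 0.0931×19.70 + 0.1011×57.08 + 0.2218×92.04 + 0.1375×179.89 + 0.1179×222.74 + 0.2342×193.91 = 125.4466 per 1,000.
Difference = 113.1778 − 125.4466 = -12.2688.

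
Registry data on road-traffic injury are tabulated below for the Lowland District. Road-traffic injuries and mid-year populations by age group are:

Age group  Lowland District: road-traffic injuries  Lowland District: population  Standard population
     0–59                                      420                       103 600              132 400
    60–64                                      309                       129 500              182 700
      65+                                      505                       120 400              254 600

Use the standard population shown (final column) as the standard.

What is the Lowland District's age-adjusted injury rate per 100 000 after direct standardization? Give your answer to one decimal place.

358.2

Age-specific rates per 100 000 for the Lowland District: 405.41, 238.61, 419.44.
Standard total = 569 700; weights = 0.2324, 0.3207, 0.4469.
Standardized rate: 0.2324×405.41 + 0.3207×238.61 + 0.4469×419.44 = 358.1849 per 100 000.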